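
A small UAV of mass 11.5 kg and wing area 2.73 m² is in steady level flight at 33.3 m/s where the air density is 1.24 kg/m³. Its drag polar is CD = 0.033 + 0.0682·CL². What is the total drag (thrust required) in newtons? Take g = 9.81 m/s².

D = 62.4 N

In steady level flight, lift balances weight: W = mg = 11.5 × 9.81 = 112.82 N.
q = ½ρv² = ½ × 1.24 × 33.3² = 687.5 Pa.
CL = 2W/(ρv²S) = 2×112.82/(1.24×33.3²×2.73) = 0.06011.
CD = 0.033 + 0.0682 × 0.06011² = 0.03325.
D = q·S·CD = 687.5 × 2.73 × 0.03325 = 62.4 N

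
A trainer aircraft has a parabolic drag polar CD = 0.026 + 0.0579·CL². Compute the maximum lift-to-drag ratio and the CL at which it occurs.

(L/D)max = 12.9, at CL = 0.67

For CD = CD0 + K·CL², (L/D)max occurs at CL* = √(CD0/K) and equals 1/(2√(K·CD0)).
(L/D)max = 1/(2√(0.0579 × 0.026)) = 1/(2 × 0.0388) = 12.9
CL* = √(0.026/0.0579) = 0.67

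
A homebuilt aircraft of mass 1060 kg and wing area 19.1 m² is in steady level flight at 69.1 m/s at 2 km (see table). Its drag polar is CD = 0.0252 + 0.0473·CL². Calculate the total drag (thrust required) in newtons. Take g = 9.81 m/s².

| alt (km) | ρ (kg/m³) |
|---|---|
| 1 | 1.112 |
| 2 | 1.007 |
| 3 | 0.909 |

At 2 km, from the table: ρ = 1.007 kg/m³.
In steady level flight, lift balances weight: W = mg = 1060 × 9.81 = 10399 N.
q = ½ρv² = ½ × 1.007 × 69.1² = 2404 Pa.
CL = 2W/(ρv²S) = 2×10399/(1.007×69.1²×19.1) = 0.2265.
CD = 0.0252 + 0.0473 × 0.2265² = 0.02763.
D = q·S·CD = 2404 × 19.1 × 0.02763 = 1269 N

D = 1270 N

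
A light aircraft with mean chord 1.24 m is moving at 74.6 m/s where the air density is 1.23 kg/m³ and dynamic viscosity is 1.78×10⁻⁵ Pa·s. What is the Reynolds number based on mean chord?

Re = 6.39×10^6

Re = ρ·v·c/μ = 1.23 × 74.6 × 1.24 / (1.78×10⁻⁵) = 6.39×10^6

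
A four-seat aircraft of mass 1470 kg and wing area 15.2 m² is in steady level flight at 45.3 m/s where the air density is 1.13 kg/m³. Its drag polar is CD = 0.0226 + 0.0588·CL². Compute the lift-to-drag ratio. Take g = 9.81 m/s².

Level flight ⇒ L = W = m·g = 1470 × 9.81 = 14421 N.
q = ½ρv² = ½ × 1.13 × 45.3² = 1159 Pa.
CL = 2W/(ρv²S) = 2×14421/(1.13×45.3²×15.2) = 0.8183.
CD = 0.0226 + 0.0588 × 0.8183² = 0.06197.
L/D = CL/CD = 0.8183 / 0.06197 = 13.2

L/D = 13.2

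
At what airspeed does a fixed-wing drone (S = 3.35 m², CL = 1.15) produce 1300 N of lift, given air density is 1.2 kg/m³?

v = 23.7 m/s

L = ½ρv²S·CL ⇒ v = √(2L/(ρ·S·CL))
v = √(2 × 1300 / (1.2 × 3.35 × 1.15)) = √562.4 = 23.7 m/s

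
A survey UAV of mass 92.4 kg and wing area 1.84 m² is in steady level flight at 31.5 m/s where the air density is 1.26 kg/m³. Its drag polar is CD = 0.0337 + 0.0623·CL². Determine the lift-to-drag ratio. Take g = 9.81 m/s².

In steady level flight, lift balances weight: W = mg = 92.4 × 9.81 = 906.44 N.
Dynamic pressure q = 0.5 × 1.26 × 31.5² = 625.1 Pa.
CL = W/(q·S) = 906.44 / (625.1 × 1.84) = 0.7881.
CD = 0.0337 + 0.0623 × 0.7881² = 0.07239.
L/D = CL/CD = 0.7881 / 0.07239 = 10.9

L/D = 10.9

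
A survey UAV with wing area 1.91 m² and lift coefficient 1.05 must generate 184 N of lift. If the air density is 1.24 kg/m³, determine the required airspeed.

L = ½ρv²S·CL ⇒ v = √(2L/(ρ·S·CL))
v = √(2 × 184 / (1.24 × 1.91 × 1.05)) = √148 = 12.2 m/s

v = 12.2 m/s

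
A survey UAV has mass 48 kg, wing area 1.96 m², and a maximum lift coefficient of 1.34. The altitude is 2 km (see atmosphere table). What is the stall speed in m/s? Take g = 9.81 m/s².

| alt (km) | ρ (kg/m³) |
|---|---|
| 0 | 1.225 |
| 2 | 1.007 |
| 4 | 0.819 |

V_stall = 18.9 m/s

At 2 km, from the table: ρ = 1.007 kg/m³.
Stall occurs when L = W at CL,max. W = mg = 48 × 9.81 = 470.9 N.
From L = ½ρV²S·CL,max = W: V_stall = √(2W/(ρSCL,max)) = √(2·470.9/(1.007·1.96·1.34))
V_stall = √356.1 = 18.9 m/s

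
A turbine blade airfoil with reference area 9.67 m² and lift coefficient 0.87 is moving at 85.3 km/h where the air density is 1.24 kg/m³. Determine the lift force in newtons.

Convert speed: v = 85.3 km/h ÷ 3.6 = 23.69 m/s.
L = ½ρv²S·CL = ½ × 1.24 × 23.69² × 9.67 × 0.87 = 2930 N

L = 2930 N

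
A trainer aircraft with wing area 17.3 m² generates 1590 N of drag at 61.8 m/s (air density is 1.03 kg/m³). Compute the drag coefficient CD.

From D = ½ρv²S·CD, rearranging gives CD = 2D/(ρv²S).
CD = 2 × 1590 / (1.03 × 61.8² × 17.3) = 0.0467

CD = 0.0467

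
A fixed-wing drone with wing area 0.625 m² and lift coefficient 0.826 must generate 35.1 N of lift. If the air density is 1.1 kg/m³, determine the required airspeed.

L = ½ρv²S·CL ⇒ v = √(2L/(ρ·S·CL))
v = √(2 × 35.1 / (1.1 × 0.625 × 0.826)) = √123.6 = 11.1 m/s

v = 11.1 m/s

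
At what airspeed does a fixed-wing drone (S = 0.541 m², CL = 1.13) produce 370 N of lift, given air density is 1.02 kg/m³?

v = 34.4 m/s

L = ½ρv²S·CL ⇒ v = √(2L/(ρ·S·CL))
v = √(2 × 370 / (1.02 × 0.541 × 1.13)) = √1187 = 34.4 m/s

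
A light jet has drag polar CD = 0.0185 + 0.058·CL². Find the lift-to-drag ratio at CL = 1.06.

CD = 0.0185 + 0.058 × 1.06² = 0.08367
L/D = CL/CD = 1.06 / 0.08367 = 12.7

L/D = 12.7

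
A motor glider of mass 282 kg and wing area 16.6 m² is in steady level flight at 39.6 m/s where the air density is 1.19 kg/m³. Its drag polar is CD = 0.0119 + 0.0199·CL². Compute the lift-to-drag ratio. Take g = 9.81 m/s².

Level flight ⇒ L = W = m·g = 282 × 9.81 = 2766.4 N.
q = ½ρv² = ½ × 1.19 × 39.6² = 933.1 Pa.
CL = 2W/(ρv²S) = 2×2766.4/(1.19×39.6²×16.6) = 0.1786.
CD = 0.0119 + 0.0199 × 0.1786² = 0.01253.
L/D = CL/CD = 0.1786 / 0.01253 = 14.2

L/D = 14.2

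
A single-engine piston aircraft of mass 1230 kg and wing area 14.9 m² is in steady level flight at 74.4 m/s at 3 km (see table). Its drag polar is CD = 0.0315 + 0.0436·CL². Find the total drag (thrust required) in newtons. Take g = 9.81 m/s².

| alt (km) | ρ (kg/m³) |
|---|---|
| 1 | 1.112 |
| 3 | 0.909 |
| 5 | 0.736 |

D = 1350 N

At 3 km, from the table: ρ = 0.909 kg/m³.
Weight W = mg = 1230 × 9.81 = 12066 N; in level flight L = W.
q = ½ρv² = ½ × 0.909 × 74.4² = 2516 Pa.
CL = 2W/(ρv²S) = 2×12066/(0.909×74.4²×14.9) = 0.3219.
CD = 0.0315 + 0.0436 × 0.3219² = 0.03602.
D = q·S·CD = 2516 × 14.9 × 0.03602 = 1350 N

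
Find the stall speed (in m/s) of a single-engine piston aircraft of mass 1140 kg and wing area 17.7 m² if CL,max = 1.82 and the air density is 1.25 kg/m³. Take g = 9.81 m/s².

V_stall = 23.6 m/s

Stall occurs when L = W at CL,max. W = mg = 1140 × 9.81 = 11180 N.
From L = ½ρV²S·CL,max = W: V_stall = √(2W/(ρSCL,max)) = √(2·11180/(1.25·17.7·1.82))
V_stall = √555.5 = 23.6 m/s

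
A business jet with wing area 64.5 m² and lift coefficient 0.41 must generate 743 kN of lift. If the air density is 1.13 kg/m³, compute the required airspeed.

L = ½ρv²S·CL ⇒ v = √(2L/(ρ·S·CL))
v = √(2 × 7.43×10^5 / (1.13 × 64.5 × 0.41)) = √49730 = 223 m/s

v = 223 m/s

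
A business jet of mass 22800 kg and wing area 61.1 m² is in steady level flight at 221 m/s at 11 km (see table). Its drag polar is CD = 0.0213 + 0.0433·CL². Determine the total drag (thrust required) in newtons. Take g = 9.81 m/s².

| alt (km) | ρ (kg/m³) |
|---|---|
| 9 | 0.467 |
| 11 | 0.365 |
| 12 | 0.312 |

At 11 km, from the table: ρ = 0.365 kg/m³.
In steady level flight, lift balances weight: W = mg = 22800 × 9.81 = 2.2367×10^5 N.
q = ½ρv² = ½ × 0.365 × 221² = 8913 Pa.
CL = 2W/(ρv²S) = 2×2.2367×10^5/(0.365×221²×61.1) = 0.4107.
CD = 0.0213 + 0.0433 × 0.4107² = 0.0286.
D = q·S·CD = 8913 × 61.1 × 0.0286 = 15580 N

D = 15600 N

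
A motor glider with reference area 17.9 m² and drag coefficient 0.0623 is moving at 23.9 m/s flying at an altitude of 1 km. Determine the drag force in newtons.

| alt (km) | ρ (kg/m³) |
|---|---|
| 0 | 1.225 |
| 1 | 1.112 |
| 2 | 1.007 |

At 1 km, from the table: ρ = 1.112 kg/m³.
D = ½ρv²S·CD = ½ × 1.112 × 23.9² × 17.9 × 0.0623 = 354 N

D = 354 N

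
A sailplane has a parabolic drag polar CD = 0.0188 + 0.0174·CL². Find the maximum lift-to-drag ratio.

For CD = CD0 + K·CL², (L/D)max occurs at CL* = √(CD0/K) and equals 1/(2√(K·CD0)).
(L/D)max = 1/(2√(0.0174 × 0.0188)) = 1/(2 × 0.01809) = 27.6

(L/D)max = 27.6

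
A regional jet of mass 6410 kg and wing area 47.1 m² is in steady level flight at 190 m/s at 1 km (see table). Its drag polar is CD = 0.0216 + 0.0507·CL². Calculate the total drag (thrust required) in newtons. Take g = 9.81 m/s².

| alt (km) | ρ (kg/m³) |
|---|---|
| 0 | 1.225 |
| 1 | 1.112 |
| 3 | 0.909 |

At 1 km, from the table: ρ = 1.112 kg/m³.
In steady level flight, lift balances weight: W = mg = 6410 × 9.81 = 62882 N.
Dynamic pressure q = 0.5 × 1.112 × 190² = 20070 Pa.
CL = 2W/(ρv²S) = 2×62882/(1.112×190²×47.1) = 0.06652.
CD = 0.0216 + 0.0507 × 0.06652² = 0.02182.
D = q·S·CD = 20070 × 47.1 × 0.02182 = 20630 N

D = 20600 N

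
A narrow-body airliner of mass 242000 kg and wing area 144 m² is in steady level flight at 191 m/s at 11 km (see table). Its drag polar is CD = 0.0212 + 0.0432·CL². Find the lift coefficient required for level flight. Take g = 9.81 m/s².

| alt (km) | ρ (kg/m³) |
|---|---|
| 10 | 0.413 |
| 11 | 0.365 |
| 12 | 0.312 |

At 11 km, from the table: ρ = 0.365 kg/m³.
Weight W = mg = 242000 × 9.81 = 2.374×10^6 N; in level flight L = W.
Dynamic pressure q = 0.5 × 0.365 × 191² = 6658 Pa.
CL = 2W/(ρv²S) = 2×2.374×10^6/(0.365×191²×144) = 2.476.

CL = 2.48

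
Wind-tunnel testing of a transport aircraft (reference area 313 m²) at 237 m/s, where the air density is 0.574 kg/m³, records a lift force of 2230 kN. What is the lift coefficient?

From L = ½ρv²S·CL, rearranging gives CL = 2L/(ρv²S).
CL = 2 × 2.23×10^6 / (0.574 × 237² × 313) = 0.442

CL = 0.442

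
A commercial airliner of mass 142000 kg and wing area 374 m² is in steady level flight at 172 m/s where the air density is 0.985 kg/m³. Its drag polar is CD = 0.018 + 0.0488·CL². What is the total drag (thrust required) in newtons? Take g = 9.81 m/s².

Level flight ⇒ L = W = m·g = 142000 × 9.81 = 1.393×10^6 N.
Dynamic pressure q = 0.5 × 0.985 × 172² = 14570 Pa.
CL = W/(q·S) = 1.393×10^6 / (14570 × 374) = 0.2556.
CD = 0.018 + 0.0488 × 0.2556² = 0.02119.
D = q·S·CD = 14570 × 374 × 0.02119 = 1.155×10^5 N

D = 1.15×10^5 N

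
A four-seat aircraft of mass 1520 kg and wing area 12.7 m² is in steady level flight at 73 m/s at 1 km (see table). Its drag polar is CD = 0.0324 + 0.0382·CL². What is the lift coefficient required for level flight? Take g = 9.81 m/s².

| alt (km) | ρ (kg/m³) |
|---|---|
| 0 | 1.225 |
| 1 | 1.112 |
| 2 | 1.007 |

CL = 0.396

At 1 km, from the table: ρ = 1.112 kg/m³.
Level flight ⇒ L = W = m·g = 1520 × 9.81 = 14911 N.
q = ½ρv² = ½ × 1.112 × 73² = 2963 Pa.
CL = 2W/(ρv²S) = 2×14911/(1.112×73²×12.7) = 0.3963.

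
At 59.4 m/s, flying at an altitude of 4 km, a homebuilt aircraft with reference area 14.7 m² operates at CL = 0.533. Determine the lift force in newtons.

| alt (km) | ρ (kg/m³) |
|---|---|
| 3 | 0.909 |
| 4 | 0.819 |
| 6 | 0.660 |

At 4 km, from the table: ρ = 0.819 kg/m³.
L = ½ρv²S·CL = ½ × 0.819 × 59.4² × 14.7 × 0.533 = 11300 N ≈ 11.3 kN

L = 11300 N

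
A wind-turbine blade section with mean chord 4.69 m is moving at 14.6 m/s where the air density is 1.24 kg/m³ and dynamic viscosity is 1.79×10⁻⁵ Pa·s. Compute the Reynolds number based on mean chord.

Re = ρ·v·c/μ = 1.24 × 14.6 × 4.69 / (1.79×10⁻⁵) = 4.74×10^6

Re = 4.74×10^6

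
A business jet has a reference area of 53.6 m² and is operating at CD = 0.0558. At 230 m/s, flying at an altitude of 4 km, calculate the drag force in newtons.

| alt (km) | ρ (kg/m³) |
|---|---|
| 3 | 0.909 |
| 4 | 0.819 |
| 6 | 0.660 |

D = 64800 N

At 4 km, from the table: ρ = 0.819 kg/m³.
D = ½ρv²S·CD = ½ × 0.819 × 230² × 53.6 × 0.0558 = 64800 N ≈ 64.8 kN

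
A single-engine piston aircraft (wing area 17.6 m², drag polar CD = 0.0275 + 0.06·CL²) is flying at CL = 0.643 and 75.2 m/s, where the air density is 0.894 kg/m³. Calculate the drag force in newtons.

CD = 0.0275 + 0.06 × 0.643² = 0.05231
D = ½ρv²S·CD = ½ × 0.894 × 75.2² × 17.6 × 0.05231 = 2330 N

D = 2330 N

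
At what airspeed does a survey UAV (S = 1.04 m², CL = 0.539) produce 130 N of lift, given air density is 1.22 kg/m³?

v = 19.5 m/s

L = ½ρv²S·CL ⇒ v = √(2L/(ρ·S·CL))
v = √(2 × 130 / (1.22 × 1.04 × 0.539)) = √380.2 = 19.5 m/s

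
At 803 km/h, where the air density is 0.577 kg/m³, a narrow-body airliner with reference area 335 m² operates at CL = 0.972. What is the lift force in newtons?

Convert speed: v = 803 km/h ÷ 3.6 = 223.1 m/s.
L = ½ρv²S·CL = ½ × 0.577 × 223.1² × 335 × 0.972 = 4.67×10^6 N ≈ 4670 kN

L = 4.67×10^6 N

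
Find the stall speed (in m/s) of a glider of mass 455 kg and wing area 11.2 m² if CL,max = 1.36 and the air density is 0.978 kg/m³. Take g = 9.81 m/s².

V_stall = 24.5 m/s

At stall, lift equals weight: L = W = m·g = 455 × 9.81 = 4464 N.
V_stall = √(2W/(ρ·S·CL,max)) = √(2 × 4464 / (0.978 × 11.2 × 1.36))
V_stall = √599.3 = 24.5 m/s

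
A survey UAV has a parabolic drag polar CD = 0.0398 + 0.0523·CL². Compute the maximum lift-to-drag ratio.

(L/D)max = 11

For CD = CD0 + K·CL², (L/D)max occurs at CL* = √(CD0/K) and equals 1/(2√(K·CD0)).
(L/D)max = 1/(2√(0.0523 × 0.0398)) = 1/(2 × 0.04562) = 11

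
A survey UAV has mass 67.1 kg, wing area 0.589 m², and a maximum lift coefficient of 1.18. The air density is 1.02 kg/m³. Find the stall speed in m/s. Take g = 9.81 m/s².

V_stall = 43.1 m/s

Weight W = mg = 67.1 × 9.81 = 658.3 N.
V_stall = √(2W/(ρ·S·CL,max)) = √(2 × 658.3 / (1.02 × 0.589 × 1.18))
V_stall = √1857 = 43.1 m/s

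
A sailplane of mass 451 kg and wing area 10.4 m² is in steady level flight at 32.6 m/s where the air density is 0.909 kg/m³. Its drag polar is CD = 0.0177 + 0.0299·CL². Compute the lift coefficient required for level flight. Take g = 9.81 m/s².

CL = 0.881

Weight W = mg = 451 × 9.81 = 4424.3 N; in level flight L = W.
q = ½ρv² = ½ × 0.909 × 32.6² = 483 Pa.
CL = W/(q·S) = 4424.3 / (483 × 10.4) = 0.8807.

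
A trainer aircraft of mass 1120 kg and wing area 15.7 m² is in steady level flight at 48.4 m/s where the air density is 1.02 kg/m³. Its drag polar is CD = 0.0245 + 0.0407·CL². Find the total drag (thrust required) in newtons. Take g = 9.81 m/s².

D = 721 N

Level flight ⇒ L = W = m·g = 1120 × 9.81 = 10987 N.
Dynamic pressure q = 0.5 × 1.02 × 48.4² = 1195 Pa.
Required CL = L/(qS) = 10987/(1195·15.7) = 0.5858.
CD = 0.0245 + 0.0407 × 0.5858² = 0.03847.
D = q·S·CD = 1195 × 15.7 × 0.03847 = 721.5 N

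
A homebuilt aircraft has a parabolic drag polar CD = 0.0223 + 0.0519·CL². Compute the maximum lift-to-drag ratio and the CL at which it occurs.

(L/D)max = 14.7, at CL = 0.655

For CD = CD0 + K·CL², (L/D)max occurs at CL* = √(CD0/K) and equals 1/(2√(K·CD0)).
(L/D)max = 1/(2√(0.0519 × 0.0223)) = 1/(2 × 0.03402) = 14.7
CL* = √(0.0223/0.0519) = 0.655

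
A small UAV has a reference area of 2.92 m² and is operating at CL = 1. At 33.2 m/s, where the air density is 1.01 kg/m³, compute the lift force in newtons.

Dynamic pressure q = ½ρv² = ½ × 1.01 × 33.2² = 556.6 Pa.
L = q·S·CL = 556.6 × 2.92 × 1 = 1630 N

L = 1630 N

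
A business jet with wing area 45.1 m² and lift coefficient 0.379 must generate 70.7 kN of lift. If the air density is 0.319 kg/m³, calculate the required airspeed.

v = 161 m/s

L = ½ρv²S·CL ⇒ v = √(2L/(ρ·S·CL))
v = √(2 × 70700 / (0.319 × 45.1 × 0.379)) = √25930 = 161 m/s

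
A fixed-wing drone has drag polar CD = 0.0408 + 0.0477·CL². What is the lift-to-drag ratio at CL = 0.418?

CD = 0.0408 + 0.0477 × 0.418² = 0.04913
L/D = CL/CD = 0.418 / 0.04913 = 8.51

L/D = 8.51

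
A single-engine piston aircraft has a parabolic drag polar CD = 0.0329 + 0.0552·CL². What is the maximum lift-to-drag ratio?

(L/D)max = 11.7

For CD = CD0 + K·CL², (L/D)max occurs at CL* = √(CD0/K) and equals 1/(2√(K·CD0)).
(L/D)max = 1/(2√(0.0552 × 0.0329)) = 1/(2 × 0.04262) = 11.7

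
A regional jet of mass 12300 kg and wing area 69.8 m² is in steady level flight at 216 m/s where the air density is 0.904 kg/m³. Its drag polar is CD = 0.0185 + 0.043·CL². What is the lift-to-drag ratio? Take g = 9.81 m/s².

In steady level flight, lift balances weight: W = mg = 12300 × 9.81 = 1.2066×10^5 N.
q = ½ρv² = ½ × 0.904 × 216² = 21090 Pa.
CL = 2W/(ρv²S) = 2×1.2066×10^5/(0.904×216²×69.8) = 0.08197.
CD = 0.0185 + 0.043 × 0.08197² = 0.01879.
L/D = CL/CD = 0.08197 / 0.01879 = 4.36

L/D = 4.36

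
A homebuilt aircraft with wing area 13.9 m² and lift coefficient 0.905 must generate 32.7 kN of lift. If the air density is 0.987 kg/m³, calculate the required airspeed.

v = 72.6 m/s

L = ½ρv²S·CL ⇒ v = √(2L/(ρ·S·CL))
v = √(2 × 32700 / (0.987 × 13.9 × 0.905)) = √5267 = 72.6 m/s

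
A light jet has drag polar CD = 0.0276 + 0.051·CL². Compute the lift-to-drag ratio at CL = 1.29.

CD = 0.0276 + 0.051 × 1.29² = 0.1125
L/D = CL/CD = 1.29 / 0.1125 = 11.5

L/D = 11.5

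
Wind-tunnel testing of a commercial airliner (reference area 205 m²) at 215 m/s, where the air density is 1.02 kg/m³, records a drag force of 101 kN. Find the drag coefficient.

From D = ½ρv²S·CD, rearranging gives CD = 2D/(ρv²S).
CD = 2 × 1.01×10^5 / (1.02 × 215² × 205) = 0.0209

CD = 0.0209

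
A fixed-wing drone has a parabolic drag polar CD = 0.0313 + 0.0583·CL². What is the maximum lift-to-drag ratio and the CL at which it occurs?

For CD = CD0 + K·CL², (L/D)max occurs at CL* = √(CD0/K) and equals 1/(2√(K·CD0)).
(L/D)max = 1/(2√(0.0583 × 0.0313)) = 1/(2 × 0.04272) = 11.7
CL* = √(0.0313/0.0583) = 0.733

(L/D)max = 11.7, at CL = 0.733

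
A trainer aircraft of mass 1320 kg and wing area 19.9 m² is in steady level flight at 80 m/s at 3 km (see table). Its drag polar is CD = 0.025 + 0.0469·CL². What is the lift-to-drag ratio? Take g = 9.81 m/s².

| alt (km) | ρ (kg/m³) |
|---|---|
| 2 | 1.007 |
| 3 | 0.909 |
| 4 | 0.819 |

At 3 km, from the table: ρ = 0.909 kg/m³.
Level flight ⇒ L = W = m·g = 1320 × 9.81 = 12949 N.
Dynamic pressure q = 0.5 × 0.909 × 80² = 2909 Pa.
CL = W/(q·S) = 12949 / (2909 × 19.9) = 0.2237.
CD = 0.025 + 0.0469 × 0.2237² = 0.02735.
L/D = CL/CD = 0.2237 / 0.02735 = 8.18

L/D = 8.18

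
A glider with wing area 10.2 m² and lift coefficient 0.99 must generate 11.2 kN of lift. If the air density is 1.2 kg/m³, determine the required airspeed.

L = ½ρv²S·CL ⇒ v = √(2L/(ρ·S·CL))
v = √(2 × 11200 / (1.2 × 10.2 × 0.99)) = √1849 = 43 m/s

v = 43 m/s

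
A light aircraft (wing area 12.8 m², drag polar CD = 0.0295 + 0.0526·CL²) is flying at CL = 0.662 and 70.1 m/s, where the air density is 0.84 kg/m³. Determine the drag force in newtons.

D = 1390 N

CD = 0.0295 + 0.0526 × 0.662² = 0.05255
D = ½ρv²S·CD = ½ × 0.84 × 70.1² × 12.8 × 0.05255 = 1390 N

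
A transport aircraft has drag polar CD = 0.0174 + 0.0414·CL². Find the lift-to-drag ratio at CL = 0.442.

L/D = 17.3

CD = 0.0174 + 0.0414 × 0.442² = 0.02549
L/D = CL/CD = 0.442 / 0.02549 = 17.3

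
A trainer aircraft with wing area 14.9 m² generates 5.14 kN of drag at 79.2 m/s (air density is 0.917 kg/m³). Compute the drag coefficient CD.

CD = 0.12

From D = ½ρv²S·CD, rearranging gives CD = 2D/(ρv²S).
CD = 2 × 5140 / (0.917 × 79.2² × 14.9) = 0.12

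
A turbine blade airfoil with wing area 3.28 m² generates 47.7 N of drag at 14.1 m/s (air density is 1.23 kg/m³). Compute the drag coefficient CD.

From D = ½ρv²S·CD, rearranging gives CD = 2D/(ρv²S).
CD = 2 × 47.7 / (1.23 × 14.1² × 3.28) = 0.119

CD = 0.119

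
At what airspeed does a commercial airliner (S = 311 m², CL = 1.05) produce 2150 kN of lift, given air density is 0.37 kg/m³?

L = ½ρv²S·CL ⇒ v = √(2L/(ρ·S·CL))
v = √(2 × 2.15×10^6 / (0.37 × 311 × 1.05)) = √35590 = 189 m/s

v = 189 m/s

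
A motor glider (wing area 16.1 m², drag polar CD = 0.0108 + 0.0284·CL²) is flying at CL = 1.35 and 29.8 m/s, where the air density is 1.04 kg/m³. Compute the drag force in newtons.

D = 465 N

CD = 0.0108 + 0.0284 × 1.35² = 0.06256
D = ½ρv²S·CD = ½ × 1.04 × 29.8² × 16.1 × 0.06256 = 465 N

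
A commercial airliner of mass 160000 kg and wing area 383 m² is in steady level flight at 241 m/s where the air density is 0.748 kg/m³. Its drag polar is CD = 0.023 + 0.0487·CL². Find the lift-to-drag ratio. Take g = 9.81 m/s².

Weight W = mg = 160000 × 9.81 = 1.5696×10^6 N; in level flight L = W.
Dynamic pressure q = 0.5 × 0.748 × 241² = 21720 Pa.
CL = 2W/(ρv²S) = 2×1.5696×10^6/(0.748×241²×383) = 0.1887.
CD = 0.023 + 0.0487 × 0.1887² = 0.02473.
L/D = CL/CD = 0.1887 / 0.02473 = 7.63

L/D = 7.63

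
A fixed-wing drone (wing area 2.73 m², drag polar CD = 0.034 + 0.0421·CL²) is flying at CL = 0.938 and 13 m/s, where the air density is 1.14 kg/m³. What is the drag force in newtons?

CD = 0.034 + 0.0421 × 0.938² = 0.07104
D = ½ρv²S·CD = ½ × 1.14 × 13² × 2.73 × 0.07104 = 18.7 N

D = 18.7 N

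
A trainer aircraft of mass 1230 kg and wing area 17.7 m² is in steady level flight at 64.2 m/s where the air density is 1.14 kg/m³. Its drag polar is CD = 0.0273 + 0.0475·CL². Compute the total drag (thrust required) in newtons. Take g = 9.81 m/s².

D = 1300 N

Weight W = mg = 1230 × 9.81 = 12066 N; in level flight L = W.
Dynamic pressure q = 0.5 × 1.14 × 64.2² = 2349 Pa.
CL = W/(q·S) = 12066 / (2349 × 17.7) = 0.2902.
CD = 0.0273 + 0.0475 × 0.2902² = 0.0313.
D = q·S·CD = 2349 × 17.7 × 0.0313 = 1302 N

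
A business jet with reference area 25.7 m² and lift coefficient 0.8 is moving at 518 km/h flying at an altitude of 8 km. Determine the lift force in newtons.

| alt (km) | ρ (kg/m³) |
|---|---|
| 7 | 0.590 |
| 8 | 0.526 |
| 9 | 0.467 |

L = 1.12×10^5 N

At 8 km, from the table: ρ = 0.526 kg/m³.
Convert speed: v = 518 km/h ÷ 3.6 = 143.9 m/s.
Dynamic pressure q = ½ρv² = ½ × 0.526 × 143.9² = 5445 Pa.
L = q·S·CL = 5445 × 25.7 × 0.8 = 1.12×10^5 N ≈ 112 kN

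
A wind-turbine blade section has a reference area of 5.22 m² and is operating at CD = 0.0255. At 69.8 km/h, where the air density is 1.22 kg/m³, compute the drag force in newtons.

Convert speed: v = 69.8 km/h ÷ 3.6 = 19.39 m/s.
Dynamic pressure q = ½ρv² = ½ × 1.22 × 19.39² = 229.3 Pa.
D = q·S·CD = 229.3 × 5.22 × 0.0255 = 30.5 N

D = 30.5 N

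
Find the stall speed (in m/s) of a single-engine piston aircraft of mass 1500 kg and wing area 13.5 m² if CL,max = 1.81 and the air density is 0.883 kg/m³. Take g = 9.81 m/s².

V_stall = 36.9 m/s

Stall occurs when L = W at CL,max. W = mg = 1500 × 9.81 = 14720 N.
V_stall = √(2W/(ρ·S·CL,max)) = √(2 × 14720 / (0.883 × 13.5 × 1.81))
V_stall = √1364 = 36.9 m/s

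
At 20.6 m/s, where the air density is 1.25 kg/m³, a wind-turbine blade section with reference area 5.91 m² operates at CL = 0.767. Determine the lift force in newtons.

Dynamic pressure q = ½ρv² = ½ × 1.25 × 20.6² = 265.2 Pa.
L = q·S·CL = 265.2 × 5.91 × 0.767 = 1200 N

L = 1200 N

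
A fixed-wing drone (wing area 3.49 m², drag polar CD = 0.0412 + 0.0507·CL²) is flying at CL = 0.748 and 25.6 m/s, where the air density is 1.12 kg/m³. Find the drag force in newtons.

D = 89.1 N

CD = 0.0412 + 0.0507 × 0.748² = 0.06957
D = ½ρv²S·CD = ½ × 1.12 × 25.6² × 3.49 × 0.06957 = 89.1 N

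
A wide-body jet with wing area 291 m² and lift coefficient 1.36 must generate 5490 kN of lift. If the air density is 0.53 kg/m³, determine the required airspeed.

L = ½ρv²S·CL ⇒ v = √(2L/(ρ·S·CL))
v = √(2 × 5.49×10^6 / (0.53 × 291 × 1.36)) = √52350 = 229 m/s

v = 229 m/s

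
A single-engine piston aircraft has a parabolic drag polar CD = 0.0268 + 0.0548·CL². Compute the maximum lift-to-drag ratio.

For CD = CD0 + K·CL², (L/D)max occurs at CL* = √(CD0/K) and equals 1/(2√(K·CD0)).
(L/D)max = 1/(2√(0.0548 × 0.0268)) = 1/(2 × 0.03832) = 13

(L/D)max = 13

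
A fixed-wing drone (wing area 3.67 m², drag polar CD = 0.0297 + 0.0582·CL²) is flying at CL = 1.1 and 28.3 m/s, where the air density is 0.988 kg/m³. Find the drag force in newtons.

CD = 0.0297 + 0.0582 × 1.1² = 0.1001
D = ½ρv²S·CD = ½ × 0.988 × 28.3² × 3.67 × 0.1001 = 145 N

D = 145 N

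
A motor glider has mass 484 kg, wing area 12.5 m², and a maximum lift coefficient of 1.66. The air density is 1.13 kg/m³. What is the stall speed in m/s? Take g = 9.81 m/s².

V_stall = 20.1 m/s

At stall, lift equals weight: L = W = m·g = 484 × 9.81 = 4748 N.
V_stall = √(2W/(ρ·S·CL,max)) = √(2 × 4748 / (1.13 × 12.5 × 1.66))
V_stall = √405 = 20.1 m/s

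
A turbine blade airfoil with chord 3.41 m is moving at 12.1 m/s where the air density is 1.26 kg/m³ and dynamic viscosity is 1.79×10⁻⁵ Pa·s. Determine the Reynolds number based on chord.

Re = 2.9×10^6

Re = ρ·v·c/μ = 1.26 × 12.1 × 3.41 / (1.79×10⁻⁵) = 2.9×10^6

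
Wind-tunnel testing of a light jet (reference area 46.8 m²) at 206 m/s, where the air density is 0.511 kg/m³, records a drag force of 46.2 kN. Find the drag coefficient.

From D = ½ρv²S·CD, rearranging gives CD = 2D/(ρv²S).
CD = 2 × 46200 / (0.511 × 206² × 46.8) = 0.091

CD = 0.091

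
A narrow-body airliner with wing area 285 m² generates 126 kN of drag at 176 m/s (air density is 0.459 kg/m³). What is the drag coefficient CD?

CD = 0.0622

From D = ½ρv²S·CD, rearranging gives CD = 2D/(ρv²S).
CD = 2 × 1.26×10^5 / (0.459 × 176² × 285) = 0.0622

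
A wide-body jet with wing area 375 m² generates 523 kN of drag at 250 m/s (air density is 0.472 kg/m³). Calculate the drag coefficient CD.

From D = ½ρv²S·CD, rearranging gives CD = 2D/(ρv²S).
CD = 2 × 5.23×10^5 / (0.472 × 250² × 375) = 0.0946

CD = 0.0946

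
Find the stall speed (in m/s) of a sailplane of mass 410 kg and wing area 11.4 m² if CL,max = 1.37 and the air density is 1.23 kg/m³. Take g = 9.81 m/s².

V_stall = 20.5 m/s

At stall, lift equals weight: L = W = m·g = 410 × 9.81 = 4022 N.
V_stall = √(2W/(ρ·S·CL,max)) = √(2 × 4022 / (1.23 × 11.4 × 1.37))
V_stall = √418.7 = 20.5 m/s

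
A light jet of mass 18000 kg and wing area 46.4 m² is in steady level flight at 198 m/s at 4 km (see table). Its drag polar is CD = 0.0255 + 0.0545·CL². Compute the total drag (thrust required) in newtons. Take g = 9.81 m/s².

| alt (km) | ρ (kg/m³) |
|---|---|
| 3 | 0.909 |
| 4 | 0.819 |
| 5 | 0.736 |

D = 21300 N

At 4 km, from the table: ρ = 0.819 kg/m³.
Weight W = mg = 18000 × 9.81 = 1.7658×10^5 N; in level flight L = W.
q = ½ρv² = ½ × 0.819 × 198² = 16050 Pa.
CL = 2W/(ρv²S) = 2×1.7658×10^5/(0.819×198²×46.4) = 0.237.
CD = 0.0255 + 0.0545 × 0.237² = 0.02856.
D = q·S·CD = 16050 × 46.4 × 0.02856 = 21280 N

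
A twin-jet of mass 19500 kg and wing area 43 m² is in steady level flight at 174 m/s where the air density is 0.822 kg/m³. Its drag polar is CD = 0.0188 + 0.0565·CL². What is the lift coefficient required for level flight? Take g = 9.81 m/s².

Level flight ⇒ L = W = m·g = 19500 × 9.81 = 1.913×10^5 N.
q = ½ρv² = ½ × 0.822 × 174² = 12440 Pa.
CL = W/(q·S) = 1.913×10^5 / (12440 × 43) = 0.3575.

CL = 0.358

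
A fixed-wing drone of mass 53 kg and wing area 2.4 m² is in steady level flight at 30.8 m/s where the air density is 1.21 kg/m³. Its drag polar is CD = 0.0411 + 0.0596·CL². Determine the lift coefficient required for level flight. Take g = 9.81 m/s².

CL = 0.377

Weight W = mg = 53 × 9.81 = 519.93 N; in level flight L = W.
q = ½ρv² = ½ × 1.21 × 30.8² = 573.9 Pa.
Required CL = L/(qS) = 519.93/(573.9·2.4) = 0.3775.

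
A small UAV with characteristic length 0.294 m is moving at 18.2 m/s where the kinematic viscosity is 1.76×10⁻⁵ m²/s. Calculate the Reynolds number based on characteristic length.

Re = 3.04×10^5

Re = v·c/ν = 18.2 × 0.294 / (1.76×10⁻⁵) = 3.04×10^5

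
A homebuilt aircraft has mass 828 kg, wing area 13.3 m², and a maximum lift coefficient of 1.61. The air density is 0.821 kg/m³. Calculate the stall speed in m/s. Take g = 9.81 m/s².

V_stall = 30.4 m/s

At stall, lift equals weight: L = W = m·g = 828 × 9.81 = 8123 N.
V_stall = √(2W/(ρ·S·CL,max)) = √(2 × 8123 / (0.821 × 13.3 × 1.61))
V_stall = √924.1 = 30.4 m/s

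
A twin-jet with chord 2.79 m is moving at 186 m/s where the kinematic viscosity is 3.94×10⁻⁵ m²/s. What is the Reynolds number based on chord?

Re = 1.32×10^7

Re = v·c/ν = 186 × 2.79 / (3.94×10⁻⁵) = 1.32×10^7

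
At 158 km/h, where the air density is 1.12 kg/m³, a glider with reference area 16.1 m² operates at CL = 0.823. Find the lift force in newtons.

Convert speed: v = 158 km/h ÷ 3.6 = 43.89 m/s.
Dynamic pressure q = ½ρv² = ½ × 1.12 × 43.89² = 1079 Pa.
L = q·S·CL = 1079 × 16.1 × 0.823 = 14300 N ≈ 14.3 kN

L = 14300 N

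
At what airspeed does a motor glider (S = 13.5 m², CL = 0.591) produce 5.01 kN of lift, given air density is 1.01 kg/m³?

L = ½ρv²S·CL ⇒ v = √(2L/(ρ·S·CL))
v = √(2 × 5010 / (1.01 × 13.5 × 0.591)) = √1243 = 35.3 m/s

v = 35.3 m/s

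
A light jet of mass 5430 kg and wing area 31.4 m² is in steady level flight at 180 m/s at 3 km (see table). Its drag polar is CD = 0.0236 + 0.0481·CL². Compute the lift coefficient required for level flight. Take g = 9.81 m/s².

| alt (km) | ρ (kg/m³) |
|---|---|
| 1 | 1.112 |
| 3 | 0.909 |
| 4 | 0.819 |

At 3 km, from the table: ρ = 0.909 kg/m³.
In steady level flight, lift balances weight: W = mg = 5430 × 9.81 = 53268 N.
Dynamic pressure q = 0.5 × 0.909 × 180² = 14730 Pa.
CL = 2W/(ρv²S) = 2×53268/(0.909×180²×31.4) = 0.1152.

CL = 0.115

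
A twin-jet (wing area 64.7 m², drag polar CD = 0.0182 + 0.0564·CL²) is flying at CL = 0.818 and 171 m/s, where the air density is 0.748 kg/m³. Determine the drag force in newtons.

CD = 0.0182 + 0.0564 × 0.818² = 0.05594
D = ½ρv²S·CD = ½ × 0.748 × 171² × 64.7 × 0.05594 = 39600 N

D = 39600 N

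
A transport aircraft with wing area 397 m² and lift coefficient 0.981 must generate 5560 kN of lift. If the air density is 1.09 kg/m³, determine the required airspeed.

v = 162 m/s

L = ½ρv²S·CL ⇒ v = √(2L/(ρ·S·CL))
v = √(2 × 5.56×10^6 / (1.09 × 397 × 0.981)) = √26200 = 162 m/s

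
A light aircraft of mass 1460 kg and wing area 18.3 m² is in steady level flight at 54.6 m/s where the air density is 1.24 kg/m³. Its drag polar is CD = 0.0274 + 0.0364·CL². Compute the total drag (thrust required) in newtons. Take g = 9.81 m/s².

In steady level flight, lift balances weight: W = mg = 1460 × 9.81 = 14323 N.
q = ½ρv² = ½ × 1.24 × 54.6² = 1848 Pa.
CL = 2W/(ρv²S) = 2×14323/(1.24×54.6²×18.3) = 0.4234.
CD = 0.0274 + 0.0364 × 0.4234² = 0.03393.
D = q·S·CD = 1848 × 18.3 × 0.03393 = 1148 N

D = 1150 N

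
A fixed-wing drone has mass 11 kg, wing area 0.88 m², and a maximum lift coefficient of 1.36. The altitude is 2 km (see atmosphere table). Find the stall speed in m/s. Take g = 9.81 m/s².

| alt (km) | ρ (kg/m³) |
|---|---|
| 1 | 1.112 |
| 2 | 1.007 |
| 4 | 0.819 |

V_stall = 13.4 m/s

At 2 km, from the table: ρ = 1.007 kg/m³.
Stall occurs when L = W at CL,max. W = mg = 11 × 9.81 = 107.9 N.
V_stall = √(2W/(ρ·S·CL,max)) = √(2 × 107.9 / (1.007 × 0.88 × 1.36))
V_stall = √179.1 = 13.4 m/s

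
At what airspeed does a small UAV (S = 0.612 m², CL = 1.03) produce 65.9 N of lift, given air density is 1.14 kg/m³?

v = 13.5 m/s

L = ½ρv²S·CL ⇒ v = √(2L/(ρ·S·CL))
v = √(2 × 65.9 / (1.14 × 0.612 × 1.03)) = √183.4 = 13.5 m/s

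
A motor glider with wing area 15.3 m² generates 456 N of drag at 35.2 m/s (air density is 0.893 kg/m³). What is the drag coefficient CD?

CD = 0.0539

From D = ½ρv²S·CD, rearranging gives CD = 2D/(ρv²S).
CD = 2 × 456 / (0.893 × 35.2² × 15.3) = 0.0539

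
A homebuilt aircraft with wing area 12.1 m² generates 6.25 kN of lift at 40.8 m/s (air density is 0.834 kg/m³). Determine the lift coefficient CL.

CL = 0.744

From L = ½ρv²S·CL, rearranging gives CL = 2L/(ρv²S).
CL = 2 × 6250 / (0.834 × 40.8² × 12.1) = 0.744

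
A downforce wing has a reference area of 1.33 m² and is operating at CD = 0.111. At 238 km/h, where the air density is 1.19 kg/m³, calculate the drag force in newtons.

D = 384 N

Convert speed: v = 238 km/h ÷ 3.6 = 66.11 m/s.
D = ½ρv²S·CD = ½ × 1.19 × 66.11² × 1.33 × 0.111 = 384 N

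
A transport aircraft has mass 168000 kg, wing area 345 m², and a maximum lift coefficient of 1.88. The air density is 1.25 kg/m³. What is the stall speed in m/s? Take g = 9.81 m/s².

V_stall = 63.8 m/s

At stall, lift equals weight: L = W = m·g = 168000 × 9.81 = 1.648×10^6 N.
From L = ½ρV²S·CL,max = W: V_stall = √(2W/(ρSCL,max)) = √(2·1.648×10^6/(1.25·345·1.88))
V_stall = √4066 = 63.8 m/s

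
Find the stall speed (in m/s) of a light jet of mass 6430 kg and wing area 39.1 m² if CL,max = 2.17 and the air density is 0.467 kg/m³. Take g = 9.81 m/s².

At stall, lift equals weight: L = W = m·g = 6430 × 9.81 = 63080 N.
From L = ½ρV²S·CL,max = W: V_stall = √(2W/(ρSCL,max)) = √(2·63080/(0.467·39.1·2.17))
V_stall = √3184 = 56.4 m/s

V_stall = 56.4 m/s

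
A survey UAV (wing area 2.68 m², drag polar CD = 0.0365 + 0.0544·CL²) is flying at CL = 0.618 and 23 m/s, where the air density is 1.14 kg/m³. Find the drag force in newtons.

D = 46.3 N

CD = 0.0365 + 0.0544 × 0.618² = 0.05728
D = ½ρv²S·CD = ½ × 1.14 × 23² × 2.68 × 0.05728 = 46.3 N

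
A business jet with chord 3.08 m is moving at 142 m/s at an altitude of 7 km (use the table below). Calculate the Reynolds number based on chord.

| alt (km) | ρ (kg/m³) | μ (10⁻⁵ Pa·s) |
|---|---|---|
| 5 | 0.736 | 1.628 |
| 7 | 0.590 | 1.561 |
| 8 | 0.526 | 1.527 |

Re = 1.65×10^7

At 7 km, from the table: ρ = 0.590 kg/m³, μ = 1.561×10⁻⁵ Pa·s.
Re = ρ·v·c/μ = 0.59 × 142 × 3.08 / (1.561×10⁻⁵) = 1.65×10^7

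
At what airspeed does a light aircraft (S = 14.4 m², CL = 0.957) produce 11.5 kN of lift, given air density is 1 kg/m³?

L = ½ρv²S·CL ⇒ v = √(2L/(ρ·S·CL))
v = √(2 × 11500 / (1 × 14.4 × 0.957)) = √1669 = 40.9 m/s

v = 40.9 m/s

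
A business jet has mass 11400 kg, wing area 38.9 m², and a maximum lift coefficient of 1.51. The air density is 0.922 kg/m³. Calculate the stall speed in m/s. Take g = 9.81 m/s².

V_stall = 64.3 m/s

At stall, lift equals weight: L = W = m·g = 11400 × 9.81 = 1.118×10^5 N.
V_stall = √(2W/(ρ·S·CL,max)) = √(2 × 1.118×10^5 / (0.922 × 38.9 × 1.51))
V_stall = √4130 = 64.3 m/s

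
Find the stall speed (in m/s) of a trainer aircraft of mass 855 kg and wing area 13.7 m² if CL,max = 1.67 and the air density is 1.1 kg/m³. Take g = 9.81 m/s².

V_stall = 25.8 m/s

Weight W = mg = 855 × 9.81 = 8388 N.
From L = ½ρV²S·CL,max = W: V_stall = √(2W/(ρSCL,max)) = √(2·8388/(1.1·13.7·1.67))
V_stall = √666.6 = 25.8 m/s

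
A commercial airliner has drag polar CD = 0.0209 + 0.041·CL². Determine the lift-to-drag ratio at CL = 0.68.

L/D = 17.1

CD = 0.0209 + 0.041 × 0.68² = 0.03986
L/D = CL/CD = 0.68 / 0.03986 = 17.1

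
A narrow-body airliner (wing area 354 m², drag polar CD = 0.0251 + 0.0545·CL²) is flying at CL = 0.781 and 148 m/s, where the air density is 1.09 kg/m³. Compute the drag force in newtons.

CD = 0.0251 + 0.0545 × 0.781² = 0.05834
D = ½ρv²S·CD = ½ × 1.09 × 148² × 354 × 0.05834 = 2.47×10^5 N

D = 2.47×10^5 N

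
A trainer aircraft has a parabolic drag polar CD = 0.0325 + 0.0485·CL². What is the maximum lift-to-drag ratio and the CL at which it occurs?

(L/D)max = 12.6, at CL = 0.819

For CD = CD0 + K·CL², (L/D)max occurs at CL* = √(CD0/K) and equals 1/(2√(K·CD0)).
(L/D)max = 1/(2√(0.0485 × 0.0325)) = 1/(2 × 0.0397) = 12.6
CL* = √(0.0325/0.0485) = 0.819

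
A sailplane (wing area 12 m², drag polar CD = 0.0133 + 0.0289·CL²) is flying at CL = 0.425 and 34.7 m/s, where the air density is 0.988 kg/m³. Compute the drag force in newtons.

D = 132 N

CD = 0.0133 + 0.0289 × 0.425² = 0.01852
D = ½ρv²S·CD = ½ × 0.988 × 34.7² × 12 × 0.01852 = 132 N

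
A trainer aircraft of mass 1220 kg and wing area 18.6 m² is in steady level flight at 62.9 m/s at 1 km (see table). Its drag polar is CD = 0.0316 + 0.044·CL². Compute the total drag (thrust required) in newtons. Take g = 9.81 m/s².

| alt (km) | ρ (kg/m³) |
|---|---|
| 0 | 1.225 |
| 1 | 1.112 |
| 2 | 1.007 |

D = 1450 N

At 1 km, from the table: ρ = 1.112 kg/m³.
Weight W = mg = 1220 × 9.81 = 11968 N; in level flight L = W.
Dynamic pressure q = 0.5 × 1.112 × 62.9² = 2200 Pa.
CL = 2W/(ρv²S) = 2×11968/(1.112×62.9²×18.6) = 0.2925.
CD = 0.0316 + 0.044 × 0.2925² = 0.03536.
D = q·S·CD = 2200 × 18.6 × 0.03536 = 1447 N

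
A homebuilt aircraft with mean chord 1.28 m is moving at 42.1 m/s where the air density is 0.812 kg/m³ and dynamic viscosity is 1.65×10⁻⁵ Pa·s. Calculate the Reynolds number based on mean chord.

Re = ρ·v·c/μ = 0.812 × 42.1 × 1.28 / (1.65×10⁻⁵) = 2.65×10^6

Re = 2.65×10^6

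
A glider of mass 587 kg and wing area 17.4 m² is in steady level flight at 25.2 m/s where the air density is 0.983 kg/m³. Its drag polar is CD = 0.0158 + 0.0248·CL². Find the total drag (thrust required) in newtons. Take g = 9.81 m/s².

D = 237 N

In steady level flight, lift balances weight: W = mg = 587 × 9.81 = 5758.5 N.
Dynamic pressure q = 0.5 × 0.983 × 25.2² = 312.1 Pa.
CL = 2W/(ρv²S) = 2×5758.5/(0.983×25.2²×17.4) = 1.06.
CD = 0.0158 + 0.0248 × 1.06² = 0.04368.
D = q·S·CD = 312.1 × 17.4 × 0.04368 = 237.2 N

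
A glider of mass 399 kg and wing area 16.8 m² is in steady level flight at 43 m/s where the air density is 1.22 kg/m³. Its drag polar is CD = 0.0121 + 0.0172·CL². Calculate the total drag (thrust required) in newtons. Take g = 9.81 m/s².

In steady level flight, lift balances weight: W = mg = 399 × 9.81 = 3914.2 N.
q = ½ρv² = ½ × 1.22 × 43² = 1128 Pa.
CL = W/(q·S) = 3914.2 / (1128 × 16.8) = 0.2066.
CD = 0.0121 + 0.0172 × 0.2066² = 0.01283.
D = q·S·CD = 1128 × 16.8 × 0.01283 = 243.2 N

D = 243 N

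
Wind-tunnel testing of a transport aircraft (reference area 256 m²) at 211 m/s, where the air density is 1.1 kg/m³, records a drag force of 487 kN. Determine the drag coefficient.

From D = ½ρv²S·CD, rearranging gives CD = 2D/(ρv²S).
CD = 2 × 4.87×10^5 / (1.1 × 211² × 256) = 0.0777

CD = 0.0777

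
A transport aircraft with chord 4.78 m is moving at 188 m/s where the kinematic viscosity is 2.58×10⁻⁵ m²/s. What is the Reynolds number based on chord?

Re = 3.48×10^7

Re = v·c/ν = 188 × 4.78 / (2.58×10⁻⁵) = 3.48×10^7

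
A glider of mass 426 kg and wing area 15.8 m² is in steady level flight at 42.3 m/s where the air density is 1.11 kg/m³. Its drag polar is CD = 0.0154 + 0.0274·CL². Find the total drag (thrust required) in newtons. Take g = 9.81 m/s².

D = 272 N

Weight W = mg = 426 × 9.81 = 4179.1 N; in level flight L = W.
q = ½ρv² = ½ × 1.11 × 42.3² = 993.1 Pa.
Required CL = L/(qS) = 4179.1/(993.1·15.8) = 0.2663.
CD = 0.0154 + 0.0274 × 0.2663² = 0.01734.
D = q·S·CD = 993.1 × 15.8 × 0.01734 = 272.1 N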